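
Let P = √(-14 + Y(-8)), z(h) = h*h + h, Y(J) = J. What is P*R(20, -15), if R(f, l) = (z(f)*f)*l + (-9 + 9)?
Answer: -126000*I*√22 ≈ -5.9099e+5*I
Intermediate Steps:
z(h) = h + h² (z(h) = h² + h = h + h²)
P = I*√22 (P = √(-14 - 8) = √(-22) = I*√22 ≈ 4.6904*I)
R(f, l) = l*f²*(1 + f) (R(f, l) = ((f*(1 + f))*f)*l + (-9 + 9) = (f²*(1 + f))*l + 0 = l*f²*(1 + f) + 0 = l*f²*(1 + f))
P*R(20, -15) = (I*√22)*(-15*20²*(1 + 20)) = (I*√22)*(-15*400*21) = (I*√22)*(-126000) = -126000*I*√22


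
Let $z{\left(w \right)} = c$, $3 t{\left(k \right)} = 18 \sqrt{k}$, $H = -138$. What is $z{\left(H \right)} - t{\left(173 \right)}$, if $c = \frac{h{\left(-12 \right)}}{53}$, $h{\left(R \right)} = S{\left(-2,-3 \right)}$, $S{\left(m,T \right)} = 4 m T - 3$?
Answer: $\frac{21}{53} - 6 \sqrt{173} \approx -78.521$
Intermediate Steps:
$t{\left(k \right)} = 6 \sqrt{k}$ ($t{\left(k \right)} = \frac{18 \sqrt{k}}{3} = 6 \sqrt{k}$)
$S{\left(m,T \right)} = -3 + 4 T m$ ($S{\left(m,T \right)} = 4 T m - 3 = -3 + 4 T m$)
$h{\left(R \right)} = 21$ ($h{\left(R \right)} = -3 + 4 \left(-3\right) \left(-2\right) = -3 + 24 = 21$)
$c = \frac{21}{53} \approx 0.39623$
$z{\left(w \right)} = \frac{21}{53}$
$z{\left(H \right)} - t{\left(173 \right)} = \frac{21}{53} - 6 \sqrt{173}$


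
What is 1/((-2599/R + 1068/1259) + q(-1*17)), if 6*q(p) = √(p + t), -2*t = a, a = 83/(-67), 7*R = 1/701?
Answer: -97517165196031704/1243664897551338325531859 - 9510486*I*√294130/1243664897551338325531859 ≈ -7.8411e-8 - 4.1473e-15*I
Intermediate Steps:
R = 1/4907 (R = (⅐)/701 = (⅐)*(1/701) = 1/4907 ≈ 0.00020379)
a = -83/67 (a = 83*(-1/67) = -83/67 ≈ -1.2388)
t = 83/134 (t = -½*(-83/67) = 83/134 ≈ 0.61940)
q(p) = √(83/134 + p)/6 (q(p) = √(p + 83/134)/6 = √(83/134 + p)/6)
1/((-2599/R + 1068/1259) + q(-1*17)) = 1/((-2599/1/4907 + 1068/1259) + √(11122 + 17956*(-1*17))/804) = 1/((-2599*4907 + 1068*(1/1259)) + √(11122 + 17956*(-17))/804) = 1/((-12753293 + 1068/1259) + √(11122 - 305252)/804) = 1/(-16056394819/1259 + √(-294130)/804) = 1/(-16056394819/1259 + (I*√294130)/804) = 1/(-16056394819/1259 + I*√294130/804)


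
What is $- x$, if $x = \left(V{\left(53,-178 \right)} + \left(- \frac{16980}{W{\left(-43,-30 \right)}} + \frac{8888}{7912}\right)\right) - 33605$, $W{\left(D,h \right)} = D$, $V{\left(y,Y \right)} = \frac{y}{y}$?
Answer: $\frac{32842705}{989} \approx 33208.0$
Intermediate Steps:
$V{\left(y,Y \right)} = 1$
$x = - \frac{32842705}{989}$ ($x = \left(1 + \left(- \frac{16980}{-43} + \frac{8888}{7912}\right)\right) - 33605 = \left(1 + \left(\left(-16980\right) \left(- \frac{1}{43}\right) + 8888 \cdot \frac{1}{7912}\right)\right) - 33605 = \left(1 + \left(\frac{16980}{43} + \frac{1111}{989}\right)\right) - 33605 = \left(1 + \frac{391651}{989}\right) - 33605 = \frac{392640}{989} - 33605 = - \frac{32842705}{989} \approx -33208.0$)
$- x = \left(-1\right) \left(- \frac{32842705}{989}\right) = \frac{32842705}{989}$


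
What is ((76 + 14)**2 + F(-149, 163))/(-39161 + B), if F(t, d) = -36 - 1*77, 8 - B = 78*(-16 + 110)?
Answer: -7987/46485 ≈ -0.17182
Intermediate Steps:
B = -7324 (B = 8 - 78*(-16 + 110) = 8 - 78*94 = 8 - 1*7332 = 8 - 7332 = -7324)
F(t, d) = -113 (F(t, d) = -36 - 77 = -113)
((76 + 14)**2 + F(-149, 163))/(-39161 + B) = ((76 + 14)**2 - 113)/(-39161 - 7324) = (90**2 - 113)/(-46485) = (8100 - 113)*(-1/46485) = 7987*(-1/46485) = -7987/46485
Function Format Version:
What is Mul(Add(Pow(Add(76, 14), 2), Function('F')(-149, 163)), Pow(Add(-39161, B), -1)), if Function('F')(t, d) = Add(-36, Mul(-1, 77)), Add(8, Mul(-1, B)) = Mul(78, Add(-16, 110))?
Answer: Rational(-7987, 46485) ≈ -0.17182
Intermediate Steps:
B = -7324 (B = Add(8, Mul(-1, Mul(78, Add(-16, 110)))) = Add(8, Mul(-1, Mul(78, 94))) = Add(8, Mul(-1, 7332)) = Add(8, -7332) = -7324)
Function('F')(t, d) = -113 (Function('F')(t, d) = Add(-36, -77) = -113)
Mul(Add(Pow(Add(76, 14), 2), Function('F')(-149, 163)), Pow(Add(-39161, B), -1)) = Mul(Add(Pow(Add(76, 14), 2), -113), Pow(Add(-39161, -7324), -1)) = Mul(Add(Pow(90, 2), -113), Pow(-46485, -1)) = Mul(Add(8100, -113), Rational(-1, 46485)) = Mul(7987, Rational(-1, 46485)) = Rational(-7987, 46485)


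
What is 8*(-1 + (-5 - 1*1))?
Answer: -56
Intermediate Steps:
8*(-1 + (-5 - 1*1)) = 8*(-1 + (-5 - 1)) = 8*(-1 - 6) = 8*(-7) = -56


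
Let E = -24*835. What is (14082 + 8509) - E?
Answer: 42631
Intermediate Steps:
E = -20040
(14082 + 8509) - E = (14082 + 8509) - 1*(-20040) = 22591 + 20040 = 42631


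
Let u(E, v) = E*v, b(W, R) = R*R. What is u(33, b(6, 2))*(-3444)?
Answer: -454608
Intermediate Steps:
b(W, R) = R²
u(33, b(6, 2))*(-3444) = (33*2²)*(-3444) = (33*4)*(-3444) = 132*(-3444) = -454608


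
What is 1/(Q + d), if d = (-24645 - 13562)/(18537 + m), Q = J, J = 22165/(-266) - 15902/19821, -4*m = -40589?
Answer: -86419678926/7385540993171 ≈ -0.011701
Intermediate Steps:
m = 40589/4 (m = -¼*(-40589) = 40589/4 ≈ 10147.)
J = -443562397/5272386 (J = 22165*(-1/266) - 15902*1/19821 = -22165/266 - 15902/19821 = -443562397/5272386 ≈ -84.129)
Q = -443562397/5272386 ≈ -84.129
d = -152828/114737 (d = (-24645 - 13562)/(18537 + 40589/4) = -38207/114737/4 = -38207*4/114737 = -152828/114737 ≈ -1.3320)
1/(Q + d) = 1/(-443562397/5272386 - 152828/114737) = 1/(-7385540993171/86419678926) = -86419678926/7385540993171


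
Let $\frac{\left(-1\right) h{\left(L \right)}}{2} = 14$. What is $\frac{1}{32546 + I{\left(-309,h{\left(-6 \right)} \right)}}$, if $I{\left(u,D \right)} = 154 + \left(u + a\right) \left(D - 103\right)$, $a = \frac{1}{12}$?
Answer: $\frac{12}{878017} \approx 1.3667 \cdot 10^{-5}$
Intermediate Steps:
$a = \frac{1}{12} \approx 0.083333$
$h{\left(L \right)} = -28$ ($h{\left(L \right)} = \left(-2\right) 14 = -28$)
$I{\left(u,D \right)} = 154 + \left(-103 + D\right) \left(\frac{1}{12} + u\right)$ ($I{\left(u,D \right)} = 154 + \left(u + \frac{1}{12}\right) \left(D - 103\right) = 154 + \left(\frac{1}{12} + u\right) \left(-103 + D\right) = 154 + \left(-103 + D\right) \left(\frac{1}{12} + u\right)$)
$\frac{1}{32546 + I{\left(-309,h{\left(-6 \right)} \right)}} = \frac{1}{32546 + \left(\frac{1745}{12} - -31827 + \frac{1}{12} \left(-28\right) - -8652\right)} = \frac{1}{32546 + \left(\frac{1745}{12} + 31827 - \frac{7}{3} + 8652\right)} = \frac{1}{32546 + \frac{487465}{12}} = \frac{1}{\frac{878017}{12}} = \frac{12}{878017}$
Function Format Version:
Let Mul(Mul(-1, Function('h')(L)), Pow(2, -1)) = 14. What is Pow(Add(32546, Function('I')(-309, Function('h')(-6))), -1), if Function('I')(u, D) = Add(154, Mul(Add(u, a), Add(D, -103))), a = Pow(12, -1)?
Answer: Rational(12, 878017) ≈ 1.3667e-5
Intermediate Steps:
a = Rational(1, 12) ≈ 0.083333
Function('h')(L) = -28 (Function('h')(L) = Mul(-2, 14) = -28)
Function('I')(u, D) = Add(154, Mul(Add(-103, D), Add(Rational(1, 12), u))) (Function('I')(u, D) = Add(154, Mul(Add(u, Rational(1, 12)), Add(D, -103))) = Add(154, Mul(Add(Rational(1, 12), u), Add(-103, D))) = Add(154, Mul(Add(-103, D), Add(Rational(1, 12), u))))
Pow(Add(32546, Function('I')(-309, Function('h')(-6))), -1) = Pow(Add(32546, Add(Rational(1745, 12), Mul(-103, -309), Mul(Rational(1, 12), -28), Mul(-28, -309))), -1) = Pow(Add(32546, Add(Rational(1745, 12), 31827, Rational(-7, 3), 8652)), -1) = Pow(Add(32546, Rational(487465, 12)), -1) = Pow(Rational(878017, 12), -1) = Rational(12, 878017)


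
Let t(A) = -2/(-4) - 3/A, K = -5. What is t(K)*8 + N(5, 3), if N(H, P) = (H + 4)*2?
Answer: 134/5 ≈ 26.800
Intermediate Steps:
N(H, P) = 8 + 2*H (N(H, P) = (4 + H)*2 = 8 + 2*H)
t(A) = 1/2 - 3/A (t(A) = -2*(-1/4) - 3/A = 1/2 - 3/A)
t(K)*8 + N(5, 3) = ((1/2)*(-6 - 5)/(-5))*8 + (8 + 2*5) = ((1/2)*(-1/5)*(-11))*8 + (8 + 10) = (11/10)*8 + 18 = 44/5 + 18 = 134/5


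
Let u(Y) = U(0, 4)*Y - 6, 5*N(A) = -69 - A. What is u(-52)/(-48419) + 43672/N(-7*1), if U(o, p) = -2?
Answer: -755198494/214427 ≈ -3521.9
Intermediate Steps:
N(A) = -69/5 - A/5 (N(A) = (-69 - A)/5 = -69/5 - A/5)
u(Y) = -6 - 2*Y (u(Y) = -2*Y - 6 = -6 - 2*Y)
u(-52)/(-48419) + 43672/N(-7*1) = (-6 - 2*(-52))/(-48419) + 43672/(-69/5 - (-7)/5) = (-6 + 104)*(-1/48419) + 43672/(-69/5 - ⅕*(-7)) = 98*(-1/48419) + 43672/(-69/5 + 7/5) = -14/6917 + 43672/(-62/5) = -14/6917 + 43672*(-5/62) = -14/6917 - 109180/31 = -755198494/214427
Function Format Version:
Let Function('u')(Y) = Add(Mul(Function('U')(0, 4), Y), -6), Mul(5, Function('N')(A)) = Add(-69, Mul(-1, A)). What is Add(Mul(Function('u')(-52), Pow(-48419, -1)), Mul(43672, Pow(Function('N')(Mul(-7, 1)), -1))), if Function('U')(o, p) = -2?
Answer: Rational(-755198494, 214427) ≈ -3521.9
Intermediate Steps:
Function('N')(A) = Add(Rational(-69, 5), Mul(Rational(-1, 5), A)) (Function('N')(A) = Mul(Rational(1, 5), Add(-69, Mul(-1, A))) = Add(Rational(-69, 5), Mul(Rational(-1, 5), A)))
Function('u')(Y) = Add(-6, Mul(-2, Y)) (Function('u')(Y) = Add(Mul(-2, Y), -6) = Add(-6, Mul(-2, Y)))
Add(Mul(Function('u')(-52), Pow(-48419, -1)), Mul(43672, Pow(Function('N')(Mul(-7, 1)), -1))) = Add(Mul(Add(-6, Mul(-2, -52)), Pow(-48419, -1)), Mul(43672, Pow(Add(Rational(-69, 5), Mul(Rational(-1, 5), Mul(-7, 1))), -1))) = Add(Mul(Add(-6, 104), Rational(-1, 48419)), Mul(43672, Pow(Add(Rational(-69, 5), Mul(Rational(-1, 5), -7)), -1))) = Add(Mul(98, Rational(-1, 48419)), Mul(43672, Pow(Add(Rational(-69, 5), Rational(7, 5)), -1))) = Add(Rational(-14, 6917), Mul(43672, Pow(Rational(-62, 5), -1))) = Add(Rational(-14, 6917), Mul(43672, Rational(-5, 62))) = Add(Rational(-14, 6917), Rational(-109180, 31)) = Rational(-755198494, 214427)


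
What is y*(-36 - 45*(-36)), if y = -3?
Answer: -4752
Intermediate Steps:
y*(-36 - 45*(-36)) = -3*(-36 - 45*(-36)) = -3*(-36 + 1620) = -3*1584 = -4752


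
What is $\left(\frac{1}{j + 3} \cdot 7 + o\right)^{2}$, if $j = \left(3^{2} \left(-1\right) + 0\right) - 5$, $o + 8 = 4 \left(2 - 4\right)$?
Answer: $\frac{33489}{121} \approx 276.77$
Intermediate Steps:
$o = -16$ ($o = -8 + 4 \left(2 - 4\right) = -8 + 4 \left(-2\right) = -8 - 8 = -16$)
$j = -14$ ($j = \left(9 \left(-1\right) + 0\right) - 5 = \left(-9 + 0\right) - 5 = -9 - 5 = -14$)
$\left(\frac{1}{j + 3} \cdot 7 + o\right)^{2} = \left(\frac{1}{-14 + 3} \cdot 7 - 16\right)^{2} = \left(\frac{1}{-11} \cdot 7 - 16\right)^{2} = \left(\left(- \frac{1}{11}\right) 7 - 16\right)^{2} = \left(- \frac{7}{11} - 16\right)^{2} = \left(- \frac{183}{11}\right)^{2} = \frac{33489}{121}$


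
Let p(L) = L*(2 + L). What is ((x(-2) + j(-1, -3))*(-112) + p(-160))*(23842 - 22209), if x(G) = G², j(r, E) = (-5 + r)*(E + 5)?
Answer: 42745408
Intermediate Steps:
j(r, E) = (-5 + r)*(5 + E)
((x(-2) + j(-1, -3))*(-112) + p(-160))*(23842 - 22209) = (((-2)² + (-25 - 5*(-3) + 5*(-1) - 3*(-1)))*(-112) - 160*(2 - 160))*(23842 - 22209) = ((4 + (-25 + 15 - 5 + 3))*(-112) - 160*(-158))*1633 = ((4 - 12)*(-112) + 25280)*1633 = (-8*(-112) + 25280)*1633 = (896 + 25280)*1633 = 26176*1633 = 42745408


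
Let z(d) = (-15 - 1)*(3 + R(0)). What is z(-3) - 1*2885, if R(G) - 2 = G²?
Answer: -2965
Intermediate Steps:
R(G) = 2 + G²
z(d) = -80 (z(d) = (-15 - 1)*(3 + (2 + 0²)) = -16*(3 + (2 + 0)) = -16*(3 + 2) = -16*5 = -80)
z(-3) - 1*2885 = -80 - 1*2885 = -80 - 2885 = -2965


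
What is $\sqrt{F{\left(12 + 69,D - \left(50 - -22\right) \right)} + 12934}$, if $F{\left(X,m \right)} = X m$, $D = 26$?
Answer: $2 \sqrt{2302} \approx 95.958$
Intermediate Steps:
$\sqrt{F{\left(12 + 69,D - \left(50 - -22\right) \right)} + 12934} = \sqrt{\left(12 + 69\right) \left(26 - \left(50 - -22\right)\right) + 12934} = \sqrt{81 \left(26 - \left(50 + 22\right)\right) + 12934} = \sqrt{81 \left(26 - 72\right) + 12934} = \sqrt{81 \left(-46\right) + 12934} = \sqrt{-3726 + 12934} = \sqrt{9208} = 2 \sqrt{2302}$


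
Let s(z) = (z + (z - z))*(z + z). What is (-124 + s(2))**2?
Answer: 13456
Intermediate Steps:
s(z) = 2*z**2 (s(z) = (z + 0)*(2*z) = z*(2*z) = 2*z**2)
(-124 + s(2))**2 = (-124 + 2*2**2)**2 = (-124 + 2*4)**2 = (-124 + 8)**2 = (-116)**2 = 13456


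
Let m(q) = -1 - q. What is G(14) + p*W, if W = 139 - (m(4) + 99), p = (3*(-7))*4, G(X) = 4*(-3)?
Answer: -3792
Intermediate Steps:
G(X) = -12
p = -84 (p = -21*4 = -84)
W = 45 (W = 139 - ((-1 - 1*4) + 99) = 139 - ((-1 - 4) + 99) = 139 - (-5 + 99) = 139 - 1*94 = 139 - 94 = 45)
G(14) + p*W = -12 - 84*45 = -12 - 3780 = -3792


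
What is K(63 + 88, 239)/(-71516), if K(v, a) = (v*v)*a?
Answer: -5449439/71516 ≈ -76.199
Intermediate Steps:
K(v, a) = a*v**2 (K(v, a) = v**2*a = a*v**2)
K(63 + 88, 239)/(-71516) = (239*(63 + 88)**2)/(-71516) = (239*151**2)*(-1/71516) = (239*22801)*(-1/71516) = 5449439*(-1/71516) = -5449439/71516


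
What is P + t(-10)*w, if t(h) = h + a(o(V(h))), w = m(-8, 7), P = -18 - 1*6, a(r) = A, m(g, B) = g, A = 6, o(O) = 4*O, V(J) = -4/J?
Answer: 8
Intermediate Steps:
a(r) = 6
P = -24 (P = -18 - 6 = -24)
w = -8
t(h) = 6 + h (t(h) = h + 6 = 6 + h)
P + t(-10)*w = -24 + (6 - 10)*(-8) = -24 - 4*(-8) = -24 + 32 = 8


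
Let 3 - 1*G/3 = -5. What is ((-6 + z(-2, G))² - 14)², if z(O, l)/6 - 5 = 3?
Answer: 3062500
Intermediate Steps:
G = 24 (G = 9 - 3*(-5) = 9 + 15 = 24)
z(O, l) = 48 (z(O, l) = 30 + 6*3 = 30 + 18 = 48)
((-6 + z(-2, G))² - 14)² = ((-6 + 48)² - 14)² = (42² - 14)² = (1764 - 14)² = 1750² = 3062500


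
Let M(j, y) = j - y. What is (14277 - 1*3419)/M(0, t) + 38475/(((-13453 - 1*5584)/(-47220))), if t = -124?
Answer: 112744300873/1180294 ≈ 95522.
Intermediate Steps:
(14277 - 1*3419)/M(0, t) + 38475/(((-13453 - 1*5584)/(-47220))) = (14277 - 1*3419)/(0 - 1*(-124)) + 38475/(((-13453 - 1*5584)/(-47220))) = (14277 - 3419)/(0 + 124) + 38475/(((-13453 - 5584)*(-1/47220))) = 10858/124 + 38475/((-19037*(-1/47220))) = 10858*(1/124) + 38475/(19037/47220) = 5429/62 + 38475*(47220/19037) = 5429/62 + 1816789500/19037 = 112744300873/1180294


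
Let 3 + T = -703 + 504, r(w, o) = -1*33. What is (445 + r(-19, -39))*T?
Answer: -83224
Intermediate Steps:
r(w, o) = -33
T = -202 (T = -3 + (-703 + 504) = -3 - 199 = -202)
(445 + r(-19, -39))*T = (445 - 33)*(-202) = 412*(-202) = -83224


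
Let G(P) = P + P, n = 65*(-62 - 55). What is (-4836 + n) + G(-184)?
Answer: -12809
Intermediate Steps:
n = -7605 (n = 65*(-117) = -7605)
G(P) = 2*P
(-4836 + n) + G(-184) = (-4836 - 7605) + 2*(-184) = -12441 - 368 = -12809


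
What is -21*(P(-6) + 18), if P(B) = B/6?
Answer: -357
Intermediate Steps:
P(B) = B/6 (P(B) = B*(⅙) = B/6)
-21*(P(-6) + 18) = -21*((⅙)*(-6) + 18) = -21*(-1 + 18) = -21*17 = -357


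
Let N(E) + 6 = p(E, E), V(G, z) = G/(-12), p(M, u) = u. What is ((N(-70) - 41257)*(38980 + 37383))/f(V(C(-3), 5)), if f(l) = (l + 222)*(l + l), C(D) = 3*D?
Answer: -25250495032/2673 ≈ -9.4465e+6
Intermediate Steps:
V(G, z) = -G/12 (V(G, z) = G*(-1/12) = -G/12)
f(l) = 2*l*(222 + l) (f(l) = (222 + l)*(2*l) = 2*l*(222 + l))
N(E) = -6 + E
((N(-70) - 41257)*(38980 + 37383))/f(V(C(-3), 5)) = (((-6 - 70) - 41257)*(38980 + 37383))/((2*(-(-3)/4)*(222 - (-3)/4))) = ((-76 - 41257)*76363)/((2*(-1/12*(-9))*(222 - 1/12*(-9)))) = (-41333*76363)/((2*(3/4)*(222 + 3/4))) = -3156311879/(2*(3/4)*(891/4)) = -3156311879/2673/8 = -3156311879*8/2673 = -25250495032/2673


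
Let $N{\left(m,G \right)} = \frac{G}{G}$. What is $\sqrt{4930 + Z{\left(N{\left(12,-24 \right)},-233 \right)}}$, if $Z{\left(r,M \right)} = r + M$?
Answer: $9 \sqrt{58} \approx 68.542$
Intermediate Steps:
$N{\left(m,G \right)} = 1$
$Z{\left(r,M \right)} = M + r$
$\sqrt{4930 + Z{\left(N{\left(12,-24 \right)},-233 \right)}} = \sqrt{4930 + \left(-233 + 1\right)} = \sqrt{4930 - 232} = \sqrt{4698} = 9 \sqrt{58}$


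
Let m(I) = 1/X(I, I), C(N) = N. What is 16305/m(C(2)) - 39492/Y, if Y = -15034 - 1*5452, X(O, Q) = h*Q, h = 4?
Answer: 1336116666/10243 ≈ 1.3044e+5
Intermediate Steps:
X(O, Q) = 4*Q
Y = -20486 (Y = -15034 - 5452 = -20486)
m(I) = 1/(4*I)
16305/m(C(2)) - 39492/Y = 16305/(((¼)/2)) - 39492/(-20486) = 16305/(((¼)*(½))) - 39492*(-1/20486) = 16305/(⅛) + 19746/10243 = 16305*8 + 19746/10243 = 130440 + 19746/10243 = 1336116666/10243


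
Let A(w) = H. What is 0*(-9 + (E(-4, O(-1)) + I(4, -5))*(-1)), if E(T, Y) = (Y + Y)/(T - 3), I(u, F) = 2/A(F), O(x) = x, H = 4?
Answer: 0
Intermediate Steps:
A(w) = 4
I(u, F) = ½ (I(u, F) = 2/4 = 2*(¼) = ½)
E(T, Y) = 2*Y/(-3 + T) (E(T, Y) = (2*Y)/(-3 + T) = 2*Y/(-3 + T))
0*(-9 + (E(-4, O(-1)) + I(4, -5))*(-1)) = 0*(-9 + (2*(-1)/(-3 - 4) + ½)*(-1)) = 0*(-9 + (2*(-1)/(-7) + ½)*(-1)) = 0*(-9 + (2*(-1)*(-⅐) + ½)*(-1)) = 0*(-9 + (2/7 + ½)*(-1)) = 0*(-9 + (11/14)*(-1)) = 0*(-9 - 11/14) = 0*(-137/14) = 0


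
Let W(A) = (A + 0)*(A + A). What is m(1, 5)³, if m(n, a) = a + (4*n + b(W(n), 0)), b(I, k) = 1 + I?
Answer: 1728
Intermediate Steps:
W(A) = 2*A² (W(A) = A*(2*A) = 2*A²)
m(n, a) = 1 + a + 2*n² + 4*n (m(n, a) = a + (4*n + (1 + 2*n²)) = a + (1 + 2*n² + 4*n) = 1 + a + 2*n² + 4*n)
m(1, 5)³ = (1 + 5 + 2*1² + 4*1)³ = (1 + 5 + 2*1 + 4)³ = (1 + 5 + 2 + 4)³ = 12³ = 1728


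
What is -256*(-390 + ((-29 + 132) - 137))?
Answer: 108544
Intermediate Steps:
-256*(-390 + ((-29 + 132) - 137)) = -256*(-390 + (103 - 137)) = -256*(-390 - 34) = -256*(-424) = 108544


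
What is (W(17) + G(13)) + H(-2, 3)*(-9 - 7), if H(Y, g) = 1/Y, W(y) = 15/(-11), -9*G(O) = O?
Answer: 514/99 ≈ 5.1919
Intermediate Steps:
G(O) = -O/9
W(y) = -15/11 (W(y) = 15*(-1/11) = -15/11)
(W(17) + G(13)) + H(-2, 3)*(-9 - 7) = (-15/11 - ⅑*13) + (-9 - 7)/(-2) = (-15/11 - 13/9) - ½*(-16) = -278/99 + 8 = 514/99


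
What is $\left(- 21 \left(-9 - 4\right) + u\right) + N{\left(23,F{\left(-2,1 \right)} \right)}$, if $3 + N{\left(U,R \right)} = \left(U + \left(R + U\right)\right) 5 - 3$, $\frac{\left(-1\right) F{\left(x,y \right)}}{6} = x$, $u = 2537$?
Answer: $3094$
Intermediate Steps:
$F{\left(x,y \right)} = - 6 x$
$N{\left(U,R \right)} = -6 + 5 R + 10 U$ ($N{\left(U,R \right)} = -3 + \left(\left(U + \left(R + U\right)\right) 5 - 3\right) = -3 + \left(\left(R + 2 U\right) 5 - 3\right) = -3 - \left(3 - 10 U - 5 R\right) = -3 + \left(-3 + 5 R + 10 U\right) = -6 + 5 R + 10 U$)
$\left(- 21 \left(-9 - 4\right) + u\right) + N{\left(23,F{\left(-2,1 \right)} \right)} = \left(- 21 \left(-9 - 4\right) + 2537\right) + \left(-6 + 5 \left(\left(-6\right) \left(-2\right)\right) + 10 \cdot 23\right) = \left(\left(-21\right) \left(-13\right) + 2537\right) + \left(-6 + 5 \cdot 12 + 230\right) = \left(273 + 2537\right) + \left(-6 + 60 + 230\right) = 2810 + 284 = 3094$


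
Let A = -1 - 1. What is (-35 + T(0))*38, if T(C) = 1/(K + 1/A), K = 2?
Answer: -3914/3 ≈ -1304.7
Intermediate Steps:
A = -2
T(C) = 2/3 (T(C) = 1/(2 + 1/(-2)) = 1/(2 - 1/2) = 1/(3/2) = 2/3)
(-35 + T(0))*38 = (-35 + 2/3)*38 = -103/3*38 = -3914/3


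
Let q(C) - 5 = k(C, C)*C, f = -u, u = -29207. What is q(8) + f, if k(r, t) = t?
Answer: 29276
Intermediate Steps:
f = 29207 (f = -1*(-29207) = 29207)
q(C) = 5 + C² (q(C) = 5 + C*C = 5 + C²)
q(8) + f = (5 + 8²) + 29207 = (5 + 64) + 29207 = 69 + 29207 = 29276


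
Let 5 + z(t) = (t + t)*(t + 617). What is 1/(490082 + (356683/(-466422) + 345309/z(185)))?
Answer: 138403732170/67829233088722333 ≈ 2.0405e-6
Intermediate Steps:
z(t) = -5 + 2*t*(617 + t) (z(t) = -5 + (t + t)*(t + 617) = -5 + (2*t)*(617 + t) = -5 + 2*t*(617 + t))
1/(490082 + (356683/(-466422) + 345309/z(185))) = 1/(490082 + (356683/(-466422) + 345309/(-5 + 2*185² + 1234*185))) = 1/(490082 + (356683*(-1/466422) + 345309/(-5 + 2*34225 + 228290))) = 1/(490082 + (-356683/466422 + 345309/(-5 + 68450 + 228290))) = 1/(490082 + (-356683/466422 + 345309/296735)) = 1/(490082 + 55219384393/138403732170) = 1/(67829233088722333/138403732170) = 138403732170/67829233088722333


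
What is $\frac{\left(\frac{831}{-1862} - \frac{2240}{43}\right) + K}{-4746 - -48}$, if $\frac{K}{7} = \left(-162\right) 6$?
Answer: $\frac{548975677}{376150068} \approx 1.4595$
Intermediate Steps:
$K = -6804$ ($K = 7 \left(\left(-162\right) 6\right) = 7 \left(-972\right) = -6804$)
$\frac{\left(\frac{831}{-1862} - \frac{2240}{43}\right) + K}{-4746 - -48} = \frac{\left(\frac{831}{-1862} - \frac{2240}{43}\right) - 6804}{-4746 - -48} = \frac{\left(831 \left(- \frac{1}{1862}\right) - \frac{2240}{43}\right) - 6804}{-4746 + 48} = \frac{\left(- \frac{831}{1862} - \frac{2240}{43}\right) - 6804}{-4698} = \left(- \frac{4206613}{80066} - 6804\right) \left(- \frac{1}{4698}\right) = \left(- \frac{548975677}{80066}\right) \left(- \frac{1}{4698}\right) = \frac{548975677}{376150068}$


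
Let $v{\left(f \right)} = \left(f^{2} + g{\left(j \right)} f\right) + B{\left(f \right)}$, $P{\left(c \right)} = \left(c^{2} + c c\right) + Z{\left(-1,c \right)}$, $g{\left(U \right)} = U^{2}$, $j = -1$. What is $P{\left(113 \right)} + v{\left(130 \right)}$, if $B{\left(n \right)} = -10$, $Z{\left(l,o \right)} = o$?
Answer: $42671$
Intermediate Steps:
$P{\left(c \right)} = c + 2 c^{2}$ ($P{\left(c \right)} = \left(c^{2} + c c\right) + c = \left(c^{2} + c^{2}\right) + c = 2 c^{2} + c = c + 2 c^{2}$)
$v{\left(f \right)} = -10 + f + f^{2}$ ($v{\left(f \right)} = \left(f^{2} + \left(-1\right)^{2} f\right) - 10 = \left(f^{2} + 1 f\right) - 10 = \left(f^{2} + f\right) - 10 = \left(f + f^{2}\right) - 10 = -10 + f + f^{2}$)
$P{\left(113 \right)} + v{\left(130 \right)} = 113 \left(1 + 2 \cdot 113\right) + \left(-10 + 130 + 130^{2}\right) = 113 \left(1 + 226\right) + \left(-10 + 130 + 16900\right) = 113 \cdot 227 + 17020 = 25651 + 17020 = 42671$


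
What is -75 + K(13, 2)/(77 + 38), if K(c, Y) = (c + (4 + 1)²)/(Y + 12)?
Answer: -60356/805 ≈ -74.976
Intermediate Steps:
K(c, Y) = (25 + c)/(12 + Y) (K(c, Y) = (c + 5²)/(12 + Y) = (c + 25)/(12 + Y) = (25 + c)/(12 + Y))
-75 + K(13, 2)/(77 + 38) = -75 + ((25 + 13)/(12 + 2))/(77 + 38) = -75 + (38/14)/115 = -75 + ((1/14)*38)*(1/115) = -75 + (19/7)*(1/115) = -75 + 19/805 = -60356/805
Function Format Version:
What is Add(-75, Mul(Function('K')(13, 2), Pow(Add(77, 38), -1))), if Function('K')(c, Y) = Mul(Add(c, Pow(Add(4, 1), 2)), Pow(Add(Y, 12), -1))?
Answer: Rational(-60356, 805) ≈ -74.976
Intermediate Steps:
Function('K')(c, Y) = Mul(Pow(Add(12, Y), -1), Add(25, c)) (Function('K')(c, Y) = Mul(Add(c, Pow(5, 2)), Pow(Add(12, Y), -1)) = Mul(Add(c, 25), Pow(Add(12, Y), -1)) = Mul(Add(25, c), Pow(Add(12, Y), -1)) = Mul(Pow(Add(12, Y), -1), Add(25, c)))
Add(-75, Mul(Function('K')(13, 2), Pow(Add(77, 38), -1))) = Add(-75, Mul(Mul(Pow(Add(12, 2), -1), Add(25, 13)), Pow(Add(77, 38), -1))) = Add(-75, Mul(Mul(Pow(14, -1), 38), Pow(115, -1))) = Add(-75, Mul(Mul(Rational(1, 14), 38), Rational(1, 115))) = Add(-75, Mul(Rational(19, 7), Rational(1, 115))) = Add(-75, Rational(19, 805)) = Rational(-60356, 805)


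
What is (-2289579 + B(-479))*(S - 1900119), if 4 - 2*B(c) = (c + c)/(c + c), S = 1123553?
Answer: 1778008040865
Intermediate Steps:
B(c) = 3/2 (B(c) = 2 - (c + c)/(2*(c + c)) = 2 - 2*c/(2*(2*c)) = 2 - 2*c*1/(2*c)/2 = 2 - ½*1 = 2 - ½ = 3/2)
(-2289579 + B(-479))*(S - 1900119) = (-2289579 + 3/2)*(1123553 - 1900119) = -4579155/2*(-776566) = 1778008040865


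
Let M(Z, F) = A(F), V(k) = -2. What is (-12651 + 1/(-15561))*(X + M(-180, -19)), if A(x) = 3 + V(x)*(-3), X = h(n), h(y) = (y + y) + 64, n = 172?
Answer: -27363847468/5187 ≈ -5.2755e+6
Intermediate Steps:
h(y) = 64 + 2*y (h(y) = 2*y + 64 = 64 + 2*y)
X = 408 (X = 64 + 2*172 = 64 + 344 = 408)
A(x) = 9 (A(x) = 3 - 2*(-3) = 3 + 6 = 9)
M(Z, F) = 9
(-12651 + 1/(-15561))*(X + M(-180, -19)) = (-12651 + 1/(-15561))*(408 + 9) = (-12651 - 1/15561)*417 = -196862212/15561*417 = -27363847468/5187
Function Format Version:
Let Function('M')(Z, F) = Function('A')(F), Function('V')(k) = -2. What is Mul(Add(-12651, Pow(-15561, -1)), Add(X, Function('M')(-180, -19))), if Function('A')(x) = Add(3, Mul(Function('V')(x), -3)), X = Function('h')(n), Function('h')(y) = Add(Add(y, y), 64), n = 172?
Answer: Rational(-27363847468, 5187) ≈ -5.2755e+6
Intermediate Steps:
Function('h')(y) = Add(64, Mul(2, y)) (Function('h')(y) = Add(Mul(2, y), 64) = Add(64, Mul(2, y)))
X = 408 (X = Add(64, Mul(2, 172)) = Add(64, 344) = 408)
Function('A')(x) = 9 (Function('A')(x) = Add(3, Mul(-2, -3)) = Add(3, 6) = 9)
Function('M')(Z, F) = 9
Mul(Add(-12651, Pow(-15561, -1)), Add(X, Function('M')(-180, -19))) = Mul(Add(-12651, Pow(-15561, -1)), Add(408, 9)) = Mul(Add(-12651, Rational(-1, 15561)), 417) = Mul(Rational(-196862212, 15561), 417) = Rational(-27363847468, 5187)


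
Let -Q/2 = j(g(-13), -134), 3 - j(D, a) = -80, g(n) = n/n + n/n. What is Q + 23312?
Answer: 23146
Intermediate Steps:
g(n) = 2 (g(n) = 1 + 1 = 2)
j(D, a) = 83 (j(D, a) = 3 - 1*(-80) = 3 + 80 = 83)
Q = -166 (Q = -2*83 = -166)
Q + 23312 = -166 + 23312 = 23146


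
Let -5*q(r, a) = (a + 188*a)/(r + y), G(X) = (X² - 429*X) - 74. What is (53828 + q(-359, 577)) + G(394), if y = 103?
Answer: 51262973/1280 ≈ 40049.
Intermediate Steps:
G(X) = -74 + X² - 429*X
q(r, a) = -189*a/(5*(103 + r)) (q(r, a) = -(a + 188*a)/(5*(r + 103)) = -189*a/(5*(103 + r)))
(53828 + q(-359, 577)) + G(394) = (53828 - 189*577/(515 + 5*(-359))) + (-74 + 394² - 429*394) = (53828 - 189*577/(515 - 1795)) + (-74 + 155236 - 169026) = (53828 - 189*577/(-1280)) - 13864 = (53828 - 189*577*(-1/1280)) - 13864 = (53828 + 109053/1280) - 13864 = 69008893/1280 - 13864 = 51262973/1280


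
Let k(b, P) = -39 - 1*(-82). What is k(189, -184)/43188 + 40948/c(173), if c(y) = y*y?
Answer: 1769749171/1292573652 ≈ 1.3692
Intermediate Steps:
c(y) = y**2
k(b, P) = 43 (k(b, P) = -39 + 82 = 43)
k(189, -184)/43188 + 40948/c(173) = 43/43188 + 40948/(173**2) = 43*(1/43188) + 40948/29929 = 43/43188 + 40948*(1/29929) = 43/43188 + 40948/29929 = 1769749171/1292573652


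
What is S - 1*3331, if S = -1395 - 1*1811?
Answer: -6537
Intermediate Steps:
S = -3206 (S = -1395 - 1811 = -3206)
S - 1*3331 = -3206 - 1*3331 = -3206 - 3331 = -6537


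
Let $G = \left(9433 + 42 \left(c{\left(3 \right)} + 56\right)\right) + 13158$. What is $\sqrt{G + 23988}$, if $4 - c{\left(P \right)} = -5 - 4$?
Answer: $\sqrt{49477} \approx 222.43$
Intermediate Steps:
$c{\left(P \right)} = 13$ ($c{\left(P \right)} = 4 - \left(-5 - 4\right) = 4 - -9 = 4 + 9 = 13$)
$G = 25489$ ($G = \left(9433 + 42 \left(13 + 56\right)\right) + 13158 = \left(9433 + 42 \cdot 69\right) + 13158 = \left(9433 + 2898\right) + 13158 = 12331 + 13158 = 25489$)
$\sqrt{G + 23988} = \sqrt{25489 + 23988} = \sqrt{49477}$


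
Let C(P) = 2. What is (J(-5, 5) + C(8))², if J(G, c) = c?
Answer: 49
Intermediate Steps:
(J(-5, 5) + C(8))² = (5 + 2)² = 7² = 49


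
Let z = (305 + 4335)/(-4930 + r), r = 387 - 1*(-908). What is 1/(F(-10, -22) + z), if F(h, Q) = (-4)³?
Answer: -727/47456 ≈ -0.015319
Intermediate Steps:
r = 1295 (r = 387 + 908 = 1295)
F(h, Q) = -64
z = -928/727 (z = (305 + 4335)/(-4930 + 1295) = 4640/(-3635) = 4640*(-1/3635) = -928/727 ≈ -1.2765)
1/(F(-10, -22) + z) = 1/(-64 - 928/727) = 1/(-47456/727) = -727/47456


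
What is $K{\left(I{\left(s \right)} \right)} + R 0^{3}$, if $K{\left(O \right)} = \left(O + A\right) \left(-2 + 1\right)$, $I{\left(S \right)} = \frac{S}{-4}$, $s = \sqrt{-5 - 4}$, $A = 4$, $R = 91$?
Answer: $-4 + \frac{3 i}{4} \approx -4.0 + 0.75 i$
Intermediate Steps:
$s = 3 i$ ($s = \sqrt{-9} = 3 i \approx 3.0 i$)
$I{\left(S \right)} = - \frac{S}{4}$ ($I{\left(S \right)} = S \left(- \frac{1}{4}\right) = - \frac{S}{4}$)
$K{\left(O \right)} = -4 - O$ ($K{\left(O \right)} = \left(O + 4\right) \left(-2 + 1\right) = \left(4 + O\right) \left(-1\right) = -4 - O$)
$K{\left(I{\left(s \right)} \right)} + R 0^{3} = \left(-4 - - \frac{3 i}{4}\right) + 91 \cdot 0^{3} = \left(-4 - - \frac{3 i}{4}\right) + 91 \cdot 0 = \left(-4 + \frac{3 i}{4}\right) + 0 = -4 + \frac{3 i}{4}$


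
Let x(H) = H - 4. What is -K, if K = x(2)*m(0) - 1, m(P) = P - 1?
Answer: -1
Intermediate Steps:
x(H) = -4 + H
m(P) = -1 + P
K = 1 (K = (-4 + 2)*(-1 + 0) - 1 = -2*(-1) - 1 = 2 - 1 = 1)
-K = -1*1 = -1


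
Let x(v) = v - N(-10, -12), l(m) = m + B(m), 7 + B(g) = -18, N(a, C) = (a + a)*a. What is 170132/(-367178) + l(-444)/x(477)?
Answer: -109666523/50854153 ≈ -2.1565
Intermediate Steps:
N(a, C) = 2*a² (N(a, C) = (2*a)*a = 2*a²)
B(g) = -25 (B(g) = -7 - 18 = -25)
l(m) = -25 + m (l(m) = m - 25 = -25 + m)
x(v) = -200 + v (x(v) = v - 2*(-10)² = v - 2*100 = v - 1*200 = v - 200 = -200 + v)
170132/(-367178) + l(-444)/x(477) = 170132/(-367178) + (-25 - 444)/(-200 + 477) = 170132*(-1/367178) - 469/277 = -85066/183589 - 469*1/277 = -85066/183589 - 469/277 = -109666523/50854153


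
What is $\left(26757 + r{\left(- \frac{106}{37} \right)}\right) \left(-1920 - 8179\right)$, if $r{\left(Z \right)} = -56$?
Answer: $-269653399$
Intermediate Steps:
$\left(26757 + r{\left(- \frac{106}{37} \right)}\right) \left(-1920 - 8179\right) = \left(26757 - 56\right) \left(-1920 - 8179\right) = 26701 \left(-10099\right) = -269653399$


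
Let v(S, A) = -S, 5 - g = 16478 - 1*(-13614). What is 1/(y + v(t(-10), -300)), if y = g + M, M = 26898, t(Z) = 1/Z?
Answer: -10/31889 ≈ -0.00031359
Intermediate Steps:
g = -30087 (g = 5 - (16478 - 1*(-13614)) = 5 - (16478 + 13614) = 5 - 1*30092 = 5 - 30092 = -30087)
y = -3189 (y = -30087 + 26898 = -3189)
1/(y + v(t(-10), -300)) = 1/(-3189 - 1/(-10)) = 1/(-3189 - 1*(-⅒)) = 1/(-3189 + ⅒) = 1/(-31889/10) = -10/31889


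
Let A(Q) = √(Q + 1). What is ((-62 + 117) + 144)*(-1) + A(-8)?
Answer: -199 + I*√7 ≈ -199.0 + 2.6458*I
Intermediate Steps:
A(Q) = √(1 + Q)
((-62 + 117) + 144)*(-1) + A(-8) = ((-62 + 117) + 144)*(-1) + √(1 - 8) = (55 + 144)*(-1) + √(-7) = 199*(-1) + I*√7 = -199 + I*√7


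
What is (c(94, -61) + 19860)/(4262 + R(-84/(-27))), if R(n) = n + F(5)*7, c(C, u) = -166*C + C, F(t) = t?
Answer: 39150/38701 ≈ 1.0116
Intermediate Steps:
c(C, u) = -165*C
R(n) = 35 + n (R(n) = n + 5*7 = n + 35 = 35 + n)
(c(94, -61) + 19860)/(4262 + R(-84/(-27))) = (-165*94 + 19860)/(4262 + (35 - 84/(-27))) = (-15510 + 19860)/(4262 + (35 - 84*(-1/27))) = 4350/(4262 + (35 + 28/9)) = 4350/(4262 + 343/9) = 4350/(38701/9) = 4350*(9/38701) = 39150/38701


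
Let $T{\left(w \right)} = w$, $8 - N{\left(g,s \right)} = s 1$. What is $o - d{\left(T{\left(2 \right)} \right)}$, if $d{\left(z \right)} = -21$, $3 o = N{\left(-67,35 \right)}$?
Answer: $12$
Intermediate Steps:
$N{\left(g,s \right)} = 8 - s$ ($N{\left(g,s \right)} = 8 - s 1 = 8 - s$)
$o = -9$ ($o = \frac{8 - 35}{3} = \frac{1}{3} \left(-27\right) = -9$)
$o - d{\left(T{\left(2 \right)} \right)} = -9 - -21 = -9 + 21 = 12$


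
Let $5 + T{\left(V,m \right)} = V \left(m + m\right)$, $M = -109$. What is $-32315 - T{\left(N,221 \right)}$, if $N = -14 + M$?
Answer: $22056$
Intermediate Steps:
$N = -123$ ($N = -14 - 109 = -123$)
$T{\left(V,m \right)} = -5 + 2 V m$ ($T{\left(V,m \right)} = -5 + V \left(m + m\right) = -5 + V 2 m = -5 + 2 V m$)
$-32315 - T{\left(N,221 \right)} = -32315 - \left(-5 + 2 \left(-123\right) 221\right) = -32315 - \left(-5 - 54366\right) = -32315 - -54371 = -32315 + 54371 = 22056$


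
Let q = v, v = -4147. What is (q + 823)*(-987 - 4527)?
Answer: 18328536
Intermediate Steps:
q = -4147
(q + 823)*(-987 - 4527) = (-4147 + 823)*(-987 - 4527) = -3324*(-5514) = 18328536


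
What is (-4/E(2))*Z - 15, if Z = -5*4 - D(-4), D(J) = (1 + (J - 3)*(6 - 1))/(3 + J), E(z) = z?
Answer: 93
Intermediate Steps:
D(J) = (-14 + 5*J)/(3 + J) (D(J) = (1 + (-3 + J)*5)/(3 + J) = (1 + (-15 + 5*J))/(3 + J) = (-14 + 5*J)/(3 + J))
Z = -54 (Z = -5*4 - (-14 + 5*(-4))/(3 - 4) = -20 - (-14 - 20)/(-1) = -20 - (-1)*(-34) = -20 - 1*34 = -20 - 34 = -54)
(-4/E(2))*Z - 15 = -4/2*(-54) - 15 = -4*1/2*(-54) - 15 = -2*(-54) - 15 = 108 - 15 = 93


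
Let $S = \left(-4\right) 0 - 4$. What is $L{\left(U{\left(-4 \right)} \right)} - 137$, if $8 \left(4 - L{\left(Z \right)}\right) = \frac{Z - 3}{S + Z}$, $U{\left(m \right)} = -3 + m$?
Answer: $- \frac{5857}{44} \approx -133.11$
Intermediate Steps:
$S = -4$ ($S = 0 - 4 = -4$)
$L{\left(Z \right)} = 4 - \frac{-3 + Z}{8 \left(-4 + Z\right)}$ ($L{\left(Z \right)} = 4 - \frac{\left(Z - 3\right) \frac{1}{-4 + Z}}{8} = 4 - \frac{\left(-3 + Z\right) \frac{1}{-4 + Z}}{8} = 4 - \frac{\frac{1}{-4 + Z} \left(-3 + Z\right)}{8} = 4 - \frac{-3 + Z}{8 \left(-4 + Z\right)}$)
$L{\left(U{\left(-4 \right)} \right)} - 137 = \frac{-125 + 31 \left(-3 - 4\right)}{8 \left(-4 - 7\right)} - 137 = \frac{-125 + 31 \left(-7\right)}{8 \left(-4 - 7\right)} - 137 = \frac{-125 - 217}{8 \left(-11\right)} - 137 = \frac{1}{8} \left(- \frac{1}{11}\right) \left(-342\right) - 137 = \frac{171}{44} - 137 = - \frac{5857}{44}$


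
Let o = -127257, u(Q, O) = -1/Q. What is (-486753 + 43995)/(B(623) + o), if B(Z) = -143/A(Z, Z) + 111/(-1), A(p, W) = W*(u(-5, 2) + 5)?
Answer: 551676468/158700583 ≈ 3.4762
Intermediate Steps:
A(p, W) = 26*W/5 (A(p, W) = W*(-1/(-5) + 5) = W*(-1*(-⅕) + 5) = W*(⅕ + 5) = W*(26/5) = 26*W/5)
B(Z) = -111 - 55/(2*Z) (B(Z) = -143*5/(26*Z) + 111/(-1) = -55/(2*Z) + 111*(-1) = -55/(2*Z) - 111 = -111 - 55/(2*Z))
(-486753 + 43995)/(B(623) + o) = (-486753 + 43995)/((-111 - 55/2/623) - 127257) = -442758/((-111 - 55/2*1/623) - 127257) = -442758/((-111 - 55/1246) - 127257) = -442758/(-138361/1246 - 127257) = -442758/(-158700583/1246) = -442758*(-1246/158700583) = 551676468/158700583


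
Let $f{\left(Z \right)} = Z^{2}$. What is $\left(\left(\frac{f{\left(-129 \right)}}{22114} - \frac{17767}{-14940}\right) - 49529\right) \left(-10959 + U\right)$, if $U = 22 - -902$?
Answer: $\frac{1824464020746313}{3670924} \approx 4.97 \cdot 10^{8}$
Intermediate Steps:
$U = 924$ ($U = 22 + 902 = 924$)
$\left(\left(\frac{f{\left(-129 \right)}}{22114} - \frac{17767}{-14940}\right) - 49529\right) \left(-10959 + U\right) = \left(\left(\frac{\left(-129\right)^{2}}{22114} - \frac{17767}{-14940}\right) - 49529\right) \left(-10959 + 924\right) = \left(\left(16641 \cdot \frac{1}{22114} - - \frac{17767}{14940}\right) - 49529\right) \left(-10035\right) = \left(\left(\frac{16641}{22114} + \frac{17767}{14940}\right) - 49529\right) \left(-10035\right) = \left(\frac{320757989}{165191580} - 49529\right) \left(-10035\right) = \left(- \frac{8181453007831}{165191580}\right) \left(-10035\right) = \frac{1824464020746313}{3670924}$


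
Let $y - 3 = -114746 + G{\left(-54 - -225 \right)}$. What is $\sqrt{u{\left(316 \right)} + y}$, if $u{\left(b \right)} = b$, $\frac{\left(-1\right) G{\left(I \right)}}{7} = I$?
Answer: $2 i \sqrt{28906} \approx 340.04 i$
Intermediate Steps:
$G{\left(I \right)} = - 7 I$
$y = -115940$ ($y = 3 - \left(114746 + 7 \left(-54 - -225\right)\right) = 3 - \left(114746 + 7 \left(-54 + 225\right)\right) = 3 - 115943 = -115940$)
$\sqrt{u{\left(316 \right)} + y} = \sqrt{316 - 115940} = \sqrt{-115624} = 2 i \sqrt{28906}$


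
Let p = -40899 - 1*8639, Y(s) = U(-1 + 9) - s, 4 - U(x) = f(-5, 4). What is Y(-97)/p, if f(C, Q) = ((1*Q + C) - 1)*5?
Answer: -111/49538 ≈ -0.0022407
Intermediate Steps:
f(C, Q) = -5 + 5*C + 5*Q (f(C, Q) = ((Q + C) - 1)*5 = ((C + Q) - 1)*5 = (-1 + C + Q)*5 = -5 + 5*C + 5*Q)
U(x) = 14 (U(x) = 4 - (-5 + 5*(-5) + 5*4) = 4 - (-5 - 25 + 20) = 4 - 1*(-10) = 4 + 10 = 14)
Y(s) = 14 - s
p = -49538 (p = -40899 - 8639 = -49538)
Y(-97)/p = (14 - 1*(-97))/(-49538) = (14 + 97)*(-1/49538) = 111*(-1/49538) = -111/49538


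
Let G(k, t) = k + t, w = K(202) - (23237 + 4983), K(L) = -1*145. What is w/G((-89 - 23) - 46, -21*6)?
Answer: 28365/284 ≈ 99.877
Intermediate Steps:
K(L) = -145
w = -28365 (w = -145 - (23237 + 4983) = -145 - 1*28220 = -145 - 28220 = -28365)
w/G((-89 - 23) - 46, -21*6) = -28365/(((-89 - 23) - 46) - 21*6) = -28365/((-112 - 46) - 126) = -28365/(-158 - 126) = -28365/(-284) = -28365*(-1/284) = 28365/284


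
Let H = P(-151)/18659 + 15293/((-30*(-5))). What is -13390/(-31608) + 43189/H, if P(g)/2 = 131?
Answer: 1912290829336565/4510325480148 ≈ 423.98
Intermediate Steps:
P(g) = 262 (P(g) = 2*131 = 262)
H = 285391387/2798850 (H = 262/18659 + 15293/((-30*(-5))) = 262*(1/18659) + 15293/150 = 262/18659 + 15293*(1/150) = 262/18659 + 15293/150 = 285391387/2798850 ≈ 101.97)
-13390/(-31608) + 43189/H = -13390/(-31608) + 43189/(285391387/2798850) = -13390*(-1/31608) + 43189*(2798850/285391387) = 6695/15804 + 120879532650/285391387 = 1912290829336565/4510325480148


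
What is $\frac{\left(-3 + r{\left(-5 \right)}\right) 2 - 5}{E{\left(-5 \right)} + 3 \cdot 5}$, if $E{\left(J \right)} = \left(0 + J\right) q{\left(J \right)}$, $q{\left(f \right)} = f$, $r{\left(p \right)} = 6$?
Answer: $\frac{1}{40} \approx 0.025$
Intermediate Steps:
$E{\left(J \right)} = J^{2}$ ($E{\left(J \right)} = \left(0 + J\right) J = J J = J^{2}$)
$\frac{\left(-3 + r{\left(-5 \right)}\right) 2 - 5}{E{\left(-5 \right)} + 3 \cdot 5} = \frac{\left(-3 + 6\right) 2 - 5}{\left(-5\right)^{2} + 3 \cdot 5} = \frac{3 \cdot 2 - 5}{25 + 15} = \frac{6 - 5}{40} = 1 \cdot \frac{1}{40} = \frac{1}{40}$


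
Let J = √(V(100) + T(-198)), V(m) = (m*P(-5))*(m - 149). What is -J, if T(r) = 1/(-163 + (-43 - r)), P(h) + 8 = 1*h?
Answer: -√1019198/4 ≈ -252.39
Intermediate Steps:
P(h) = -8 + h (P(h) = -8 + 1*h = -8 + h)
T(r) = 1/(-206 - r)
V(m) = -13*m*(-149 + m) (V(m) = (m*(-8 - 5))*(m - 149) = (m*(-13))*(-149 + m) = (-13*m)*(-149 + m) = -13*m*(-149 + m))
J = √1019198/4 (J = √(13*100*(149 - 1*100) - 1/(206 - 198)) = √(13*100*(149 - 100) - 1/8) = √(13*100*49 - 1*⅛) = √(63700 - ⅛) = √(509599/8) = √1019198/4 ≈ 252.39)
-J = -√1019198/4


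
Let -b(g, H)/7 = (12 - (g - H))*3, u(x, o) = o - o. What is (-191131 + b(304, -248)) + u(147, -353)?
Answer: -179791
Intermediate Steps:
u(x, o) = 0
b(g, H) = -252 - 21*H + 21*g (b(g, H) = -7*(12 - (g - H))*3 = -7*(12 + (H - g))*3 = -7*(12 + H - g)*3 = -7*(36 - 3*g + 3*H) = -252 - 21*H + 21*g)
(-191131 + b(304, -248)) + u(147, -353) = (-191131 + (-252 - 21*(-248) + 21*304)) + 0 = (-191131 + (-252 + 5208 + 6384)) + 0 = (-191131 + 11340) + 0 = -179791 + 0 = -179791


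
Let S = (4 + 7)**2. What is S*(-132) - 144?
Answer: -16116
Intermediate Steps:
S = 121 (S = 11**2 = 121)
S*(-132) - 144 = 121*(-132) - 144 = -15972 - 144 = -16116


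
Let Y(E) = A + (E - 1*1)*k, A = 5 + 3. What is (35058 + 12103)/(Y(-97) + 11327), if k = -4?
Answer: 47161/11727 ≈ 4.0216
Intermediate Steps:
A = 8
Y(E) = 12 - 4*E (Y(E) = 8 + (E - 1*1)*(-4) = 8 + (E - 1)*(-4) = 8 + (-1 + E)*(-4) = 8 + (4 - 4*E) = 12 - 4*E)
(35058 + 12103)/(Y(-97) + 11327) = (35058 + 12103)/((12 - 4*(-97)) + 11327) = 47161/((12 + 388) + 11327) = 47161/(400 + 11327) = 47161/11727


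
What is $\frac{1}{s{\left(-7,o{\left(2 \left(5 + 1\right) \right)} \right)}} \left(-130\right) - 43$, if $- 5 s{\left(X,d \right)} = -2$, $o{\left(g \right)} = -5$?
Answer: $-368$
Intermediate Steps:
$s{\left(X,d \right)} = \frac{2}{5}$ ($s{\left(X,d \right)} = \left(- \frac{1}{5}\right) \left(-2\right) = \frac{2}{5}$)
$\frac{1}{s{\left(-7,o{\left(2 \left(5 + 1\right) \right)} \right)}} \left(-130\right) - 43 = \frac{1}{\frac{2}{5}} \left(-130\right) - 43 = \frac{5}{2} \left(-130\right) - 43 = -325 - 43 = -368$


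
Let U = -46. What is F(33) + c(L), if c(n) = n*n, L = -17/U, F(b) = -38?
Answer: -80119/2116 ≈ -37.863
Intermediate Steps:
L = 17/46 (L = -17/(-46) = -17*(-1/46) = 17/46 ≈ 0.36957)
c(n) = n**2
F(33) + c(L) = -38 + (17/46)**2 = -38 + 289/2116 = -80119/2116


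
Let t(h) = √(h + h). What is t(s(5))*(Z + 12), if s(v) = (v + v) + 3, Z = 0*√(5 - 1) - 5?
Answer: 7*√26 ≈ 35.693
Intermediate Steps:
Z = -5 (Z = 0*√4 - 5 = 0*2 - 5 = 0 - 5 = -5)
s(v) = 3 + 2*v (s(v) = 2*v + 3 = 3 + 2*v)
t(h) = √2*√h (t(h) = √(2*h) = √2*√h)
t(s(5))*(Z + 12) = (√2*√(3 + 2*5))*(-5 + 12) = (√2*√(3 + 10))*7 = (√2*√13)*7 = √26*7 = 7*√26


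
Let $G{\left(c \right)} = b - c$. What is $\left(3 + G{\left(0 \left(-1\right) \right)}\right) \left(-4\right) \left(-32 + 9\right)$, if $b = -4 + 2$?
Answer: $92$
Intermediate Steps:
$b = -2$
$G{\left(c \right)} = -2 - c$
$\left(3 + G{\left(0 \left(-1\right) \right)}\right) \left(-4\right) \left(-32 + 9\right) = \left(3 - \left(2 + 0 \left(-1\right)\right)\right) \left(-4\right) \left(-32 + 9\right) = \left(3 - 2\right) \left(-4\right) \left(-23\right) = 1 \left(-4\right) \left(-23\right) = \left(-4\right) \left(-23\right) = 92$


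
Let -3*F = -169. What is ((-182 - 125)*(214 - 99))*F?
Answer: -5966545/3 ≈ -1.9888e+6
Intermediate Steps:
F = 169/3 (F = -⅓*(-169) = 169/3 ≈ 56.333)
((-182 - 125)*(214 - 99))*F = ((-182 - 125)*(214 - 99))*(169/3) = -307*115*(169/3) = -35305*169/3 = -5966545/3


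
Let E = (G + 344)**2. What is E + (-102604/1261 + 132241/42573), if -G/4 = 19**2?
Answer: 64954107725809/53684553 ≈ 1.2099e+6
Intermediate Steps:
G = -1444 (G = -4*19**2 = -4*361 = -1444)
E = 1210000 (E = (-1444 + 344)**2 = (-1100)**2 = 1210000)
E + (-102604/1261 + 132241/42573) = 1210000 + (-102604/1261 + 132241/42573) = 1210000 - 4201404191/53684553 = 64954107725809/53684553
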